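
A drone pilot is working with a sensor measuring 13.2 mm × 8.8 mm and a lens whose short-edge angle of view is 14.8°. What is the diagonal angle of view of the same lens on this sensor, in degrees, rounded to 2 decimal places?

From the short-edge AOV: f = 8.8 / (2·tan(7.4°)) = 8.8 / 0.25975 ≈ 33.8781 mm.
Sensor diagonal = √(13.2² + 8.8²) = √251.6800 ≈ 15.8644 mm.
Diagonal AOV = 2·arctan(15.8644 / (2 × 33.8781)) = 2·arctan(0.23414) ≈ 26.3557°.

26.36°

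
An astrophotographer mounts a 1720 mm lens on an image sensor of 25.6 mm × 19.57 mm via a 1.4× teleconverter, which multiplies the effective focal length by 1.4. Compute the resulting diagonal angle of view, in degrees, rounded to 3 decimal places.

Effective focal length f = 1720 × 1.4 = 2408 mm.
Sensor diagonal = √(25.6² + 19.57²) = √1038.3449 ≈ 32.2234 mm.
α = 2·arctan(32.223 / (2 × 2408)) = 2·arctan(0.00669) ≈ 0.7667°.

0.767°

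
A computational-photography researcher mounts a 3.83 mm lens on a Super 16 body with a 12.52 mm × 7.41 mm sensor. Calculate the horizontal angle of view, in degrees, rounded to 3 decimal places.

Angle of view α = 2·arctan(w/2f) with w = 12.52 mm and f = 3.83 mm.
w/2f = 1.63446; arctan(1.63446) ≈ 58.5408°, so α ≈ 117.0817°.

117.082°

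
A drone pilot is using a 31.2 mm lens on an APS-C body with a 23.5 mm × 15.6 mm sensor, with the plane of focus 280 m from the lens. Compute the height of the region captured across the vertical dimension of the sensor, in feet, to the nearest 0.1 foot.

459.3 ft

dₒ: 280 m = 280000 mm.
Similar triangles through the lens centre give W/dₒ = h/dᵢ; with 1/f = 1/dₒ + 1/dᵢ this gives W = h·(dₒ − f)/f.
W = 15.6 mm × (280000 − 31.2) / 31.2 = 15.6 × 8973.3590 ≈ 139984.400 mm = 139984.400/304.8 ft = 459.266 ft.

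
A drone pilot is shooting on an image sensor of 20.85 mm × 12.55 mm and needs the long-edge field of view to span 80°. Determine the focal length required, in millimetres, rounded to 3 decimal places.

From α = 2·arctan(w/2f) we get f = w / (2·tan(α/2)).
With w = 20.85 mm and α/2 = 40°, tan(α/2) ≈ 0.83910, so f ≈ 20.85 / 1.67820 ≈ 12.4240 mm.

12.424 mm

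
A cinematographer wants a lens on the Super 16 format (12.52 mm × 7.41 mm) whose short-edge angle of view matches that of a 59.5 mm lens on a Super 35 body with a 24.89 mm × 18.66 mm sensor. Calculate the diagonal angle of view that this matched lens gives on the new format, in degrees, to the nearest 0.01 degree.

34.22°

Equal short-edge AOV ⇒ f₂ = f₁ · 7.41/18.66 = 59.5 × 0.39711 ≈ 23.6278 mm.
Sensor diagonal = √(12.52² + 7.41²) = √211.6585 ≈ 14.5485 mm.
Diagonal AOV on the new format = 2·arctan(14.5485 / (2 × 23.6278)) = 2·arctan(0.30787) ≈ 34.2238°.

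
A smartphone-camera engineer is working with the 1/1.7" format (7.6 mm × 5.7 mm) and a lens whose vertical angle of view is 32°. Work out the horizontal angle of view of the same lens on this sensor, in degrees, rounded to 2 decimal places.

41.85°

From the vertical AOV: f = 5.7 / (2·tan(16°)) = 5.7 / 0.57349 ≈ 9.9391 mm.
Horizontal AOV = 2·arctan(7.6 / (2 × 9.9391)) = 2·arctan(0.38233) ≈ 41.8464°.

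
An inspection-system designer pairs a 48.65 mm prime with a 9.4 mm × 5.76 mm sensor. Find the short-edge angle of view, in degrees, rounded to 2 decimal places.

Angle of view α = 2·arctan(h/2f) with h = 5.76 mm and f = 48.65 mm.
h/2f = 0.05920; arctan(0.05920) ≈ 3.3879°, so α ≈ 6.7757°.

6.78°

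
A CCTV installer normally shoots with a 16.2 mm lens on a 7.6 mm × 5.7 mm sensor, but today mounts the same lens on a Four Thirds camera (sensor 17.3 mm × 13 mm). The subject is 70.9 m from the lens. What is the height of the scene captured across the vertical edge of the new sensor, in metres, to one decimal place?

56.9 m

The focal length stays 16.2 mm; the relevant sensor dimension is now h = 13 mm. Object distance dₒ = 70.9 m = 70900 mm.
Thin-lens field height W = h·(dₒ − f)/f = 13 × (70900 − 16.2)/16.2 ≈ 56882.062 mm = 56.8821 m.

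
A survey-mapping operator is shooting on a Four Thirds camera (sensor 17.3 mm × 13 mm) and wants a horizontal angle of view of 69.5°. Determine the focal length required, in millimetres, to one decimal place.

12.5 mm

From α = 2·arctan(w/2f) we get f = w / (2·tan(α/2)).
With w = 17.3 mm and α/2 = 34.75°, tan(α/2) ≈ 0.69372, so f ≈ 17.3 / 1.38745 ≈ 12.4689 mm.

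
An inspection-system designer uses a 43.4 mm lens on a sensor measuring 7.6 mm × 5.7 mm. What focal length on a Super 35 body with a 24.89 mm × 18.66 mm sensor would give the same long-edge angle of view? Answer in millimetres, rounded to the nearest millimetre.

Equal angle of view means equal width/f ratio, so f₂ = f₁ · (width₂/width₁) = 43.4 × 24.89/7.6.
f₂ = 43.4 × 3.27500 ≈ 142.135 mm.

142 mm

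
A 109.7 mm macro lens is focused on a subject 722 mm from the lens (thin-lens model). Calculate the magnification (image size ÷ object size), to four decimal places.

Thin lens: 1/f = 1/dₒ + 1/dᵢ → 1/dᵢ = 1/109.7 − 1/722 = 0.0077307 mm⁻¹, so dᵢ ≈ 129.3539 mm.
Magnification m = dᵢ/dₒ = 129.3539/722 ≈ 0.17916.

0.1792×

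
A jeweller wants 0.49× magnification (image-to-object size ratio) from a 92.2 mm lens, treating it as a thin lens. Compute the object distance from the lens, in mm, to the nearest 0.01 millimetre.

280.36 mm

With m = dᵢ/dₒ and 1/f = 1/dₒ + 1/dᵢ, substituting dᵢ = m·dₒ gives 1/f = (1 + 1/m)/dₒ, hence dₒ = f·(1 + 1/m).
dₒ = 92.2 × (1 + 1/0.49) = 92.2 × 3.04082 ≈ 280.363 mm.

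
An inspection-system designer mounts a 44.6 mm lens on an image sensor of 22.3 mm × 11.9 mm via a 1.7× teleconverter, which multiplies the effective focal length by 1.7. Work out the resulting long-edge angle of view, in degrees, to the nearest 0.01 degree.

Effective focal length f = 44.6 × 1.7 = 75.82 mm.
α = 2·arctan(22.3 / (2 × 75.82)) = 2·arctan(0.14706) ≈ 16.7318°.

16.73°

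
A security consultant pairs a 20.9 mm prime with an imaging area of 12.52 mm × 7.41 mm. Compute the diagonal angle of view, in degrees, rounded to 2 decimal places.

38.38°

Sensor diagonal = √(12.52² + 7.41²) = √211.6585 ≈ 14.5485 mm.
Angle of view α = 2·arctan(d/2f) with d = 14.5485 mm and f = 20.9 mm.
d/2f = 0.34805; arctan(0.34805) ≈ 19.1904°, so α ≈ 38.3809°.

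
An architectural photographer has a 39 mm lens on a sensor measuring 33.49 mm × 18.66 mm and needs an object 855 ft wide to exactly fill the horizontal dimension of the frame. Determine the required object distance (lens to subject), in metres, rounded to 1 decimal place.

303.5 m

W: 855 ft × 304.8 mm/ft = 260603.99 mm.
Magnification m = w/W = dᵢ/dₒ; combined with 1/f = 1/dₒ + 1/dᵢ this gives dₒ = f·(1 + W/w).
dₒ = 39 mm × (1 + 260604/33.49) = 39 × 7782.5465 ≈ 303519.313 mm = 303.519 m.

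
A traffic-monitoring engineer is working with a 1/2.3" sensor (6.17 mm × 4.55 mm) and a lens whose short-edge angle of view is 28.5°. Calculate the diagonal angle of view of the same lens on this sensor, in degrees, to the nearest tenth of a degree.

46.3°

From the short-edge AOV: f = 4.55 / (2·tan(14.25°)) = 4.55 / 0.50794 ≈ 8.9578 mm.
Sensor diagonal = √(6.17² + 4.55²) = √58.7714 ≈ 7.6663 mm.
Diagonal AOV = 2·arctan(7.6663 / (2 × 8.9578)) = 2·arctan(0.42791) ≈ 46.3329°.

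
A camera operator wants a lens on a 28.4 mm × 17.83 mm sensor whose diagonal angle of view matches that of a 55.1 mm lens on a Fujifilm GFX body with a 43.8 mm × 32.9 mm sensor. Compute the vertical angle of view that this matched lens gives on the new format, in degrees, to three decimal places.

29.611°

Sensor diagonal = √(43.8² + 32.9²) = √3000.8500 ≈ 54.7800 mm.
Sensor diagonal = √(28.4² + 17.83²) = √1124.4689 ≈ 33.5331 mm.
Equal diagonal AOV ⇒ f₂ = f₁ · 33.5331/54.7800 = 55.1 × 0.61214 ≈ 33.7290 mm.
Vertical AOV on the new format = 2·arctan(17.83 / (2 × 33.7290)) = 2·arctan(0.26431) ≈ 29.6109°.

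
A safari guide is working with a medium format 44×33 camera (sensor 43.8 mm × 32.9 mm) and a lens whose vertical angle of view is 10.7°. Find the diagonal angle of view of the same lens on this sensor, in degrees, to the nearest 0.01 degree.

From the vertical AOV: f = 32.9 / (2·tan(5.35°)) = 32.9 / 0.18729 ≈ 175.6588 mm.
Sensor diagonal = √(43.8² + 32.9²) = √3000.8500 ≈ 54.7800 mm.
Diagonal AOV = 2·arctan(54.7800 / (2 × 175.6588)) = 2·arctan(0.15593) ≈ 17.7252°.

17.73°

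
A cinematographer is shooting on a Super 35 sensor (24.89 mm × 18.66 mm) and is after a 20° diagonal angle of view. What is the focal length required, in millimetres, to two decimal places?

Sensor diagonal = √(24.89² + 18.66²) = √967.7077 ≈ 31.1080 mm.
From α = 2·arctan(d/2f) we get f = d / (2·tan(α/2)).
With d = 31.1080 mm and α/2 = 10°, tan(α/2) ≈ 0.17633, so f ≈ 31.1080 / 0.35265 ≈ 88.2111 mm.

88.21 mm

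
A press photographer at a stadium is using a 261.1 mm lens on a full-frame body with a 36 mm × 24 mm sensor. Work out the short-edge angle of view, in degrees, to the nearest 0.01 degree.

Angle of view α = 2·arctan(h/2f) with h = 24 mm and f = 261.1 mm.
h/2f = 0.04596; arctan(0.04596) ≈ 2.6314°, so α ≈ 5.2629°.

5.26°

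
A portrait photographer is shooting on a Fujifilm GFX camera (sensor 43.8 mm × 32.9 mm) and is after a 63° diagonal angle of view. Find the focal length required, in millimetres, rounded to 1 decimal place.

Sensor diagonal = √(43.8² + 32.9²) = √3000.8500 ≈ 54.7800 mm.
From α = 2·arctan(d/2f) we get f = d / (2·tan(α/2)).
With d = 54.7800 mm and α/2 = 31.5°, tan(α/2) ≈ 0.61280, so f ≈ 54.7800 / 1.22560 ≈ 44.6964 mm.

44.7 mm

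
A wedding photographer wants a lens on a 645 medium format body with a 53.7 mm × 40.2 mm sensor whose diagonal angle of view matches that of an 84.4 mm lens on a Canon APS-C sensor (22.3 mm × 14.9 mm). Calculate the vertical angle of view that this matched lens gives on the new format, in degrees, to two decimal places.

Sensor diagonal = √(22.3² + 14.9²) = √719.3000 ≈ 26.8198 mm.
Sensor diagonal = √(53.7² + 40.2²) = √4499.7300 ≈ 67.0800 mm.
Equal diagonal AOV ⇒ f₂ = f₁ · 67.0800/26.8198 = 84.4 × 2.50114 ≈ 211.0963 mm.
Vertical AOV on the new format = 2·arctan(40.2 / (2 × 211.0963)) = 2·arctan(0.09522) ≈ 10.8783°.

10.88°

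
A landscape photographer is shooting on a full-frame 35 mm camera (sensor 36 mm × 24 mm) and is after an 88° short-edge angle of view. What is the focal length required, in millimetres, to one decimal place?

From α = 2·arctan(h/2f) we get f = h / (2·tan(α/2)).
With h = 24 mm and α/2 = 44°, tan(α/2) ≈ 0.96569, so f ≈ 24 / 1.93138 ≈ 12.4264 mm.

12.4 mm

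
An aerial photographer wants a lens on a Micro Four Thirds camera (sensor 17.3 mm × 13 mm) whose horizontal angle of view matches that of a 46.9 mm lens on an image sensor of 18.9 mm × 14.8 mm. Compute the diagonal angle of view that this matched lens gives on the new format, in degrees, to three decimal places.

28.292°

Equal horizontal AOV ⇒ f₂ = f₁ · 17.3/18.9 = 46.9 × 0.91534 ≈ 42.9296 mm.
Sensor diagonal = √(17.3² + 13²) = √468.2900 ≈ 21.6400 mm.
Diagonal AOV on the new format = 2·arctan(21.6400 / (2 × 42.9296)) = 2·arctan(0.25204) ≈ 28.2924°.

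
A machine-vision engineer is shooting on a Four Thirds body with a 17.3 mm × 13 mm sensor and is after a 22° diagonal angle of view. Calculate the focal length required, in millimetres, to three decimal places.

55.664 mm

Sensor diagonal = √(17.3² + 13²) = √468.2900 ≈ 21.6400 mm.
From α = 2·arctan(d/2f) we get f = d / (2·tan(α/2)).
With d = 21.6400 mm and α/2 = 11°, tan(α/2) ≈ 0.19438, so f ≈ 21.6400 / 0.38876 ≈ 55.6641 mm.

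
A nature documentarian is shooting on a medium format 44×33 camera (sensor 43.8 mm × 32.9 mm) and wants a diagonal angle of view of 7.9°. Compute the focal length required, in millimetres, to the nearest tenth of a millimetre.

396.7 mm

Sensor diagonal = √(43.8² + 32.9²) = √3000.8500 ≈ 54.7800 mm.
From α = 2·arctan(d/2f) we get f = d / (2·tan(α/2)).
With d = 54.7800 mm and α/2 = 3.95°, tan(α/2) ≈ 0.06905, so f ≈ 54.7800 / 0.13810 ≈ 396.6696 mm.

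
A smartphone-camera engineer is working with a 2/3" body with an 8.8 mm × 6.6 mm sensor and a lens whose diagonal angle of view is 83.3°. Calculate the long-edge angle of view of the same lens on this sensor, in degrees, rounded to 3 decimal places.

Sensor diagonal = √(8.8² + 6.6²) = √121.0000 ≈ 11.0000 mm.
From the diagonal AOV: f = 11.0000 / (2·tan(41.65°)) = 11.0000 / 1.77881 ≈ 6.1839 mm.
Long-edge AOV = 2·arctan(8.8 / (2 × 6.1839)) = 2·arctan(0.71152) ≈ 70.8654°.

70.865°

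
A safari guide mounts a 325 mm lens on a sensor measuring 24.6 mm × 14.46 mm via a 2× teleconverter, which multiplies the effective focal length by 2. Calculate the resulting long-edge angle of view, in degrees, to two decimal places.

Effective focal length f = 325 × 2 = 650 mm.
α = 2·arctan(24.6 / (2 × 650)) = 2·arctan(0.01892) ≈ 2.1682°.

2.17°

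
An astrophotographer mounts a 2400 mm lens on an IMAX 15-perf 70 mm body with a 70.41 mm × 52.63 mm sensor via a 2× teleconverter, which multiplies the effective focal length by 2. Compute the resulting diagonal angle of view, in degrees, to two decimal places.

Effective focal length f = 2400 × 2 = 4800 mm.
Sensor diagonal = √(70.41² + 52.63²) = √7727.4850 ≈ 87.9061 mm.
α = 2·arctan(87.906 / (2 × 4800)) = 2·arctan(0.00916) ≈ 1.0493°.

1.05°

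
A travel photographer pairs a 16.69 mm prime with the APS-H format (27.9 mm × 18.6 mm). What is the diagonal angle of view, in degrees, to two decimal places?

Sensor diagonal = √(27.9² + 18.6²) = √1124.3700 ≈ 33.5316 mm.
Angle of view α = 2·arctan(d/2f) with d = 33.5316 mm and f = 16.69 mm.
d/2f = 1.00454; arctan(1.00454) ≈ 45.1298°, so α ≈ 90.2597°.

90.26°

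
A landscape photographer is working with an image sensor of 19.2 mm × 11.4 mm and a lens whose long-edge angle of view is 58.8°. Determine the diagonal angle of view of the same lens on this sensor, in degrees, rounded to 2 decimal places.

66.47°

From the long-edge AOV: f = 19.2 / (2·tan(29.4°)) = 19.2 / 1.12694 ≈ 17.0373 mm.
Sensor diagonal = √(19.2² + 11.4²) = √498.6000 ≈ 22.3294 mm.
Diagonal AOV = 2·arctan(22.3294 / (2 × 17.0373)) = 2·arctan(0.65531) ≈ 66.4744°.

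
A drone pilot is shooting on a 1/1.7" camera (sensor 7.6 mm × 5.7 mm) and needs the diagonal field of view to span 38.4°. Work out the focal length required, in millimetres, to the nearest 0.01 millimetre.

Sensor diagonal = √(7.6² + 5.7²) = √90.2500 ≈ 9.5000 mm.
From α = 2·arctan(d/2f) we get f = d / (2·tan(α/2)).
With d = 9.5000 mm and α/2 = 19.2°, tan(α/2) ≈ 0.34824, so f ≈ 9.5000 / 0.69647 ≈ 13.6401 mm.

13.64 mm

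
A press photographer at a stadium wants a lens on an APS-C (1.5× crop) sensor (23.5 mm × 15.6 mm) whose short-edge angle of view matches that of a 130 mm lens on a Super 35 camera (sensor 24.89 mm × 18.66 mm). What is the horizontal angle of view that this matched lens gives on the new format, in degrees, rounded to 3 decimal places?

12.341°

Equal short-edge AOV ⇒ f₂ = f₁ · 15.6/18.66 = 130 × 0.83601 ≈ 108.6817 mm.
Horizontal AOV on the new format = 2·arctan(23.5 / (2 × 108.6817)) = 2·arctan(0.10811) ≈ 12.3410°.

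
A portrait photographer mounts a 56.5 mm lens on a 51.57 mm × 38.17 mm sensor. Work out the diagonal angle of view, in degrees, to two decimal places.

59.17°

Sensor diagonal = √(51.57² + 38.17²) = √4116.4138 ≈ 64.1593 mm.
Angle of view α = 2·arctan(d/2f) with d = 64.1593 mm and f = 56.5 mm.
d/2f = 0.56778; arctan(0.56778) ≈ 29.5871°, so α ≈ 59.1742°.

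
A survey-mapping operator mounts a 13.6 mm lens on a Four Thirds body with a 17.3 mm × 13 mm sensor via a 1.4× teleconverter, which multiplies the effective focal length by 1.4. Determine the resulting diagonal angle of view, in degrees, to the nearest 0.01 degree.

59.22°

Effective focal length f = 13.6 × 1.4 = 19.04 mm.
Sensor diagonal = √(17.3² + 13²) = √468.2900 ≈ 21.6400 mm.
α = 2·arctan(21.640 / (2 × 19.04)) = 2·arctan(0.56828) ≈ 59.2172°.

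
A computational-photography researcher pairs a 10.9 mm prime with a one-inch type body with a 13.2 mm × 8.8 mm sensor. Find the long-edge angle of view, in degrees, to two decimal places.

62.39°

Angle of view α = 2·arctan(w/2f) with w = 13.2 mm and f = 10.9 mm.
w/2f = 0.60550; arctan(0.60550) ≈ 31.1951°, so α ≈ 62.3902°.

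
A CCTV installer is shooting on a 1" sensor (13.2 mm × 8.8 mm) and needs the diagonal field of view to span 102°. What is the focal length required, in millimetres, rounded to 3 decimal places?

Sensor diagonal = √(13.2² + 8.8²) = √251.6800 ≈ 15.8644 mm.
From α = 2·arctan(d/2f) we get f = d / (2·tan(α/2)).
With d = 15.8644 mm and α/2 = 51°, tan(α/2) ≈ 1.23490, so f ≈ 15.8644 / 2.46979 ≈ 6.4234 mm.

6.423 mm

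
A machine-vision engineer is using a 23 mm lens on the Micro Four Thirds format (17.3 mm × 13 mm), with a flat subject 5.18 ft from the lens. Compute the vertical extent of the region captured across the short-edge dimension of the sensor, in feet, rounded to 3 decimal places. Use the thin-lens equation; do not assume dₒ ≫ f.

dₒ: 5.18 ft × 304.8 mm/ft = 1578.86 mm.
Similar triangles through the lens centre give W/dₒ = h/dᵢ; with 1/f = 1/dₒ + 1/dᵢ this gives W = h·(dₒ − f)/f.
W = 13 mm × (1578.86 − 23) / 23 = 13 × 67.6463 ≈ 879.401 mm = 879.401/304.8 ft = 2.88518 ft.

2.885 ft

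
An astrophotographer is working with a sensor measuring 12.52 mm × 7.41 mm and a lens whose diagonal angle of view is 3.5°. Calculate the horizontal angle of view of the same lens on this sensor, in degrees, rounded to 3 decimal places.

3.012°

Sensor diagonal = √(12.52² + 7.41²) = √211.6585 ≈ 14.5485 mm.
From the diagonal AOV: f = 14.5485 / (2·tan(1.75°)) = 14.5485 / 0.06111 ≈ 238.0879 mm.
Horizontal AOV = 2·arctan(12.52 / (2 × 238.0879)) = 2·arctan(0.02629) ≈ 3.0122°.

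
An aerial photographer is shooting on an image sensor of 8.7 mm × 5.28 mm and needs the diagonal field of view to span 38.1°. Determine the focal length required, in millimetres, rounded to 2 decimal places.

Sensor diagonal = √(8.7² + 5.28²) = √103.5684 ≈ 10.1769 mm.
From α = 2·arctan(d/2f) we get f = d / (2·tan(α/2)).
With d = 10.1769 mm and α/2 = 19.05°, tan(α/2) ≈ 0.34530, so f ≈ 10.1769 / 0.69061 ≈ 14.7361 mm.

14.74 mm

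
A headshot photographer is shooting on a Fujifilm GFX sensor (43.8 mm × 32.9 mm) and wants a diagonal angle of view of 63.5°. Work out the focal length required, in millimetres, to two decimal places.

44.26 mm

Sensor diagonal = √(43.8² + 32.9²) = √3000.8500 ≈ 54.7800 mm.
From α = 2·arctan(d/2f) we get f = d / (2·tan(α/2)).
With d = 54.7800 mm and α/2 = 31.75°, tan(α/2) ≈ 0.61882, so f ≈ 54.7800 / 1.23764 ≈ 44.2618 mm.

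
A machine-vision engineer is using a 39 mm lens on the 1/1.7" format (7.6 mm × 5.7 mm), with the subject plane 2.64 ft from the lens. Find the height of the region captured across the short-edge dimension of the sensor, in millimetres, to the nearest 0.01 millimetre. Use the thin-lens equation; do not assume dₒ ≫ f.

dₒ: 2.64 ft × 304.8 mm/ft = 804.67 mm.
Similar triangles through the lens centre give W/dₒ = h/dᵢ; with 1/f = 1/dₒ + 1/dᵢ this gives W = h·(dₒ − f)/f.
W = 5.7 mm × (804.672 − 39) / 39 = 5.7 × 19.6326 ≈ 111.906 mm.

111.91 mm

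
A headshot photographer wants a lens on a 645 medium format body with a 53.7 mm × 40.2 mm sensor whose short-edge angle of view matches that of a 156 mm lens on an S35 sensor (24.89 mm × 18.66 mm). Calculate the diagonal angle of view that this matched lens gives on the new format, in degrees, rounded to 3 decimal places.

11.398°

Equal short-edge AOV ⇒ f₂ = f₁ · 40.2/18.66 = 156 × 2.15434 ≈ 336.0772 mm.
Sensor diagonal = √(53.7² + 40.2²) = √4499.7300 ≈ 67.0800 mm.
Diagonal AOV on the new format = 2·arctan(67.0800 / (2 × 336.0772)) = 2·arctan(0.09980) ≈ 11.3983°.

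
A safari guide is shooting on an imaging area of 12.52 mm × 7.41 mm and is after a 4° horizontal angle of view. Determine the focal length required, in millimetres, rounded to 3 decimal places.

From α = 2·arctan(w/2f) we get f = w / (2·tan(α/2)).
With w = 12.52 mm and α/2 = 2°, tan(α/2) ≈ 0.03492, so f ≈ 12.52 / 0.06984 ≈ 179.2629 mm.

179.263 mm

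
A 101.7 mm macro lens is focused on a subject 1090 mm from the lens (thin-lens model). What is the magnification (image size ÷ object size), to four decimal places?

Thin lens: 1/f = 1/dₒ + 1/dᵢ → 1/dᵢ = 1/101.7 − 1/1090 = 0.0089154 mm⁻¹, so dᵢ ≈ 112.1653 mm.
Magnification m = dᵢ/dₒ = 112.1653/1090 ≈ 0.10290.

0.1029×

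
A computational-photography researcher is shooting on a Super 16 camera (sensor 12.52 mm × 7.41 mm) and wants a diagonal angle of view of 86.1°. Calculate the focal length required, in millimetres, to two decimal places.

Sensor diagonal = √(12.52² + 7.41²) = √211.6585 ≈ 14.5485 mm.
From α = 2·arctan(d/2f) we get f = d / (2·tan(α/2)).
With d = 14.5485 mm and α/2 = 43.05°, tan(α/2) ≈ 0.93415, so f ≈ 14.5485 / 1.86830 ≈ 7.7870 mm.

7.79 mm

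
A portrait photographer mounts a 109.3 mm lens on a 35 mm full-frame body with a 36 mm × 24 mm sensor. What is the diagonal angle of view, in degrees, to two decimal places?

22.39°

Sensor diagonal = √(36² + 24²) = √1872.0000 ≈ 43.2666 mm.
Angle of view α = 2·arctan(d/2f) with d = 43.2666 mm and f = 109.3 mm.
d/2f = 0.19793; arctan(0.19793) ≈ 11.1956°, so α ≈ 22.3912°.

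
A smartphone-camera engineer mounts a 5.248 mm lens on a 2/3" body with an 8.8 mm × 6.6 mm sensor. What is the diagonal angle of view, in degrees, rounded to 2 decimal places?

92.69°

Sensor diagonal = √(8.8² + 6.6²) = √121.0000 ≈ 11.0000 mm.
Angle of view α = 2·arctan(d/2f) with d = 11.0000 mm and f = 5.248 mm.
d/2f = 1.04802; arctan(1.04802) ≈ 46.3431°, so α ≈ 92.6862°.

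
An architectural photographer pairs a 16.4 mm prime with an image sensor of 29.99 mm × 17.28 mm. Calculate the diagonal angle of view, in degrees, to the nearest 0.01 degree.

Sensor diagonal = √(29.99² + 17.28²) = √1197.9985 ≈ 34.6121 mm.
Angle of view α = 2·arctan(d/2f) with d = 34.6121 mm and f = 16.4 mm.
d/2f = 1.05525; arctan(1.05525) ≈ 46.5398°, so α ≈ 93.0796°.

93.08°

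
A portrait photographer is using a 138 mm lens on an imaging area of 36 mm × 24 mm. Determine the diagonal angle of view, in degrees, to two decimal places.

Sensor diagonal = √(36² + 24²) = √1872.0000 ≈ 43.2666 mm.
Angle of view α = 2·arctan(d/2f) with d = 43.2666 mm and f = 138 mm.
d/2f = 0.15676; arctan(0.15676) ≈ 8.9094°, so α ≈ 17.8187°.

17.82°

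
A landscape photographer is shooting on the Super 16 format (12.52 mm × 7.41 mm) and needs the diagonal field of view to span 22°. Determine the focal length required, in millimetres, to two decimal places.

37.42 mm

Sensor diagonal = √(12.52² + 7.41²) = √211.6585 ≈ 14.5485 mm.
From α = 2·arctan(d/2f) we get f = d / (2·tan(α/2)).
With d = 14.5485 mm and α/2 = 11°, tan(α/2) ≈ 0.19438, so f ≈ 14.5485 / 0.38876 ≈ 37.4227 mm.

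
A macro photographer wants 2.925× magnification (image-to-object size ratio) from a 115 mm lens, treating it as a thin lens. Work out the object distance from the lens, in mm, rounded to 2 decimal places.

With m = dᵢ/dₒ and 1/f = 1/dₒ + 1/dᵢ, substituting dᵢ = m·dₒ gives 1/f = (1 + 1/m)/dₒ, hence dₒ = f·(1 + 1/m).
dₒ = 115 × (1 + 1/2.925) = 115 × 1.34188 ≈ 154.316 mm.

154.32 mm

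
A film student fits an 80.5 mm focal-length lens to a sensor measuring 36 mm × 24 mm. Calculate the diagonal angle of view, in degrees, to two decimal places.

30.08°

Sensor diagonal = √(36² + 24²) = √1872.0000 ≈ 43.2666 mm.
Angle of view α = 2·arctan(d/2f) with d = 43.2666 mm and f = 80.5 mm.
d/2f = 0.26874; arctan(0.26874) ≈ 15.0421°, so α ≈ 30.0842°.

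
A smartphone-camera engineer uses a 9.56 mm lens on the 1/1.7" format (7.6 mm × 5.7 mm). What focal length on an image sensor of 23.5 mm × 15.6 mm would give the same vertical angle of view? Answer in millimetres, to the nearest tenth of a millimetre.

Equal angle of view means equal height/f ratio, so f₂ = f₁ · (height₂/height₁) = 9.56 × 15.6/5.7.
f₂ = 9.56 × 2.73684 ≈ 26.164 mm.

26.2 mm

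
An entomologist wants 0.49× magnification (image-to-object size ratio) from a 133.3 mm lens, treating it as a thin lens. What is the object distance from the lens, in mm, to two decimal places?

405.34 mm

With m = dᵢ/dₒ and 1/f = 1/dₒ + 1/dᵢ, substituting dᵢ = m·dₒ gives 1/f = (1 + 1/m)/dₒ, hence dₒ = f·(1 + 1/m).
dₒ = 133.3 × (1 + 1/0.49) = 133.3 × 3.04082 ≈ 405.341 mm.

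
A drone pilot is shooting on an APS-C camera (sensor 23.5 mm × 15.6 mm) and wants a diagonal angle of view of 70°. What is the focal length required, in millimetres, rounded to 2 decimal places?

20.14 mm

Sensor diagonal = √(23.5² + 15.6²) = √795.6100 ≈ 28.2066 mm.
From α = 2·arctan(d/2f) we get f = d / (2·tan(α/2)).
With d = 28.2066 mm and α/2 = 35°, tan(α/2) ≈ 0.70021, so f ≈ 28.2066 / 1.40042 ≈ 20.1416 mm.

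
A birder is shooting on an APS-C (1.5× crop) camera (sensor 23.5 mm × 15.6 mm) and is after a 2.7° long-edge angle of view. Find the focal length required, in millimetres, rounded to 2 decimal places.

498.59 mm

From α = 2·arctan(w/2f) we get f = w / (2·tan(α/2)).
With w = 23.5 mm and α/2 = 1.35°, tan(α/2) ≈ 0.02357, so f ≈ 23.5 / 0.04713 ≈ 498.5932 mm.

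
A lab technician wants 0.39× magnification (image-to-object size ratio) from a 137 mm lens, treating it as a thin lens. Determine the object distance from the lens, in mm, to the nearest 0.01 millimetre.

With m = dᵢ/dₒ and 1/f = 1/dₒ + 1/dᵢ, substituting dᵢ = m·dₒ gives 1/f = (1 + 1/m)/dₒ, hence dₒ = f·(1 + 1/m).
dₒ = 137 × (1 + 1/0.39) = 137 × 3.56410 ≈ 488.282 mm.

488.28 mm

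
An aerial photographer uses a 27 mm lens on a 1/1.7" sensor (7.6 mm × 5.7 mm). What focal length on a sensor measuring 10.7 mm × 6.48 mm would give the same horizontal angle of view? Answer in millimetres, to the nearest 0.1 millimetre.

38.0 mm

Equal angle of view means equal width/f ratio, so f₂ = f₁ · (width₂/width₁) = 27 × 10.7/7.6.
f₂ = 27 × 1.40789 ≈ 38.013 mm.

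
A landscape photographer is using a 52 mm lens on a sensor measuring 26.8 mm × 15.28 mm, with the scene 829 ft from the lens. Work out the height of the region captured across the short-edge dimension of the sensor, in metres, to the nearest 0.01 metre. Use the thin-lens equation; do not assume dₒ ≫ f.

dₒ: 829 ft × 304.8 mm/ft = 252679.19 mm.
Similar triangles through the lens centre give W/dₒ = h/dᵢ; with 1/f = 1/dₒ + 1/dᵢ this gives W = h·(dₒ − f)/f.
W = 15.28 mm × (252679 − 52) / 52 = 15.28 × 4858.2152 ≈ 74233.529 mm = 74.2335 m.

74.23 m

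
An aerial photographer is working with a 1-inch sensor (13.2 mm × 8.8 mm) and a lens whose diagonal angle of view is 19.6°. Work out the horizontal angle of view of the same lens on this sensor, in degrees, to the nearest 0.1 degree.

Sensor diagonal = √(13.2² + 8.8²) = √251.6800 ≈ 15.8644 mm.
From the diagonal AOV: f = 15.8644 / (2·tan(9.8°)) = 15.8644 / 0.34546 ≈ 45.9226 mm.
Horizontal AOV = 2·arctan(13.2 / (2 × 45.9226)) = 2·arctan(0.14372) ≈ 16.3571°.

16.4°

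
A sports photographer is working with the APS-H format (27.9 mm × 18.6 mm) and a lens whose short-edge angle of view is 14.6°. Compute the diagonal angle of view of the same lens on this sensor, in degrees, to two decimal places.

From the short-edge AOV: f = 18.6 / (2·tan(7.3°)) = 18.6 / 0.25621 ≈ 72.5979 mm.
Sensor diagonal = √(27.9² + 18.6²) = √1124.3700 ≈ 33.5316 mm.
Diagonal AOV = 2·arctan(33.5316 / (2 × 72.5979)) = 2·arctan(0.23094) ≈ 26.0079°.

26.01°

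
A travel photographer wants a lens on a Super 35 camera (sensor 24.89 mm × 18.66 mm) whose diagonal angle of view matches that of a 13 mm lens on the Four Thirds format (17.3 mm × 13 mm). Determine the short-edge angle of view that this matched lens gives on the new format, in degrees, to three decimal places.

53.062°

Sensor diagonal = √(17.3² + 13²) = √468.2900 ≈ 21.6400 mm.
Sensor diagonal = √(24.89² + 18.66²) = √967.7077 ≈ 31.1080 mm.
Equal diagonal AOV ⇒ f₂ = f₁ · 31.1080/21.6400 = 13 × 1.43752 ≈ 18.6878 mm.
Short-edge AOV on the new format = 2·arctan(18.66 / (2 × 18.6878)) = 2·arctan(0.49926) ≈ 53.0619°.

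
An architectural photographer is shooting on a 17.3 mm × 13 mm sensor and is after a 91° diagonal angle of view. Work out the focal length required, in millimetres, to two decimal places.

10.63 mm

Sensor diagonal = √(17.3² + 13²) = √468.2900 ≈ 21.6400 mm.
From α = 2·arctan(d/2f) we get f = d / (2·tan(α/2)).
With d = 21.6400 mm and α/2 = 45.5°, tan(α/2) ≈ 1.01761, so f ≈ 21.6400 / 2.03521 ≈ 10.6328 mm.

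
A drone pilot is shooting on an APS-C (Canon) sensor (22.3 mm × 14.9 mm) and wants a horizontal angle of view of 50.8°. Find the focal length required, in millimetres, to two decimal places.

23.48 mm

From α = 2·arctan(w/2f) we get f = w / (2·tan(α/2)).
With w = 22.3 mm and α/2 = 25.4°, tan(α/2) ≈ 0.47483, so f ≈ 22.3 / 0.94967 ≈ 23.4818 mm.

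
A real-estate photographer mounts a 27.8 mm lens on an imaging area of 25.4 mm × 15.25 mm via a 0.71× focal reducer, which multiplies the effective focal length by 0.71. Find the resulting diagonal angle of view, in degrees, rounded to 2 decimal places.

73.78°

Effective focal length f = 27.8 × 0.71 = 19.738 mm.
Sensor diagonal = √(25.4² + 15.25²) = √877.7225 ≈ 29.6264 mm.
α = 2·arctan(29.626 / (2 × 19.738)) = 2·arctan(0.75049) ≈ 73.7758°.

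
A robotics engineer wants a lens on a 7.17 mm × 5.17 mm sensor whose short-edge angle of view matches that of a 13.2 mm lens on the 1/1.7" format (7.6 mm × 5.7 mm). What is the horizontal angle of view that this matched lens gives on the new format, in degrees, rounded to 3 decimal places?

Equal short-edge AOV ⇒ f₂ = f₁ · 5.17/5.7 = 13.2 × 0.90702 ≈ 11.9726 mm.
Horizontal AOV on the new format = 2·arctan(7.17 / (2 × 11.9726)) = 2·arctan(0.29943) ≈ 33.3389°.

33.339°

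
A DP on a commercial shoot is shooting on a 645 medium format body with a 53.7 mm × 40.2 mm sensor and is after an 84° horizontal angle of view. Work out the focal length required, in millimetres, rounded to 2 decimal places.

29.82 mm

From α = 2·arctan(w/2f) we get f = w / (2·tan(α/2)).
With w = 53.7 mm and α/2 = 42°, tan(α/2) ≈ 0.90040, so f ≈ 53.7 / 1.80081 ≈ 29.8199 mm.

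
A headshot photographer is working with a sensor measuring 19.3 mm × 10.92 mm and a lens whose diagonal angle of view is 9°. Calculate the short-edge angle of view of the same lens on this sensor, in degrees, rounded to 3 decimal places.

4.439°

Sensor diagonal = √(19.3² + 10.92²) = √491.7364 ≈ 22.1751 mm.
From the diagonal AOV: f = 22.1751 / (2·tan(4.5°)) = 22.1751 / 0.15740 ≈ 140.8809 mm.
Short-edge AOV = 2·arctan(10.92 / (2 × 140.8809)) = 2·arctan(0.03876) ≈ 4.4389°.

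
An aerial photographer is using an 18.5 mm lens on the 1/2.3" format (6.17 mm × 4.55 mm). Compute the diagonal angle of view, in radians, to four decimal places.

0.4086 rad

Sensor diagonal = √(6.17² + 4.55²) = √58.7714 ≈ 7.6663 mm.
Angle of view α = 2·arctan(d/2f) with d = 7.6663 mm and f = 18.5 mm.
d/2f = 0.20720; arctan(0.20720) ≈ 0.2043 rad, so α ≈ 0.4086 rad.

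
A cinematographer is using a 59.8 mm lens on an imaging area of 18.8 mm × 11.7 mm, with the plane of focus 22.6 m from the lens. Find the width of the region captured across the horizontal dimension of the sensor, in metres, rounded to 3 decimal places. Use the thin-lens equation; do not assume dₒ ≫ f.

dₒ: 22.6 m = 22600 mm.
Similar triangles through the lens centre give W/dₒ = w/dᵢ; with 1/f = 1/dₒ + 1/dᵢ this gives W = w·(dₒ − f)/f.
W = 18.8 mm × (22600 − 59.8) / 59.8 = 18.8 × 376.9264 ≈ 7086.217 mm = 7.08622 m.

7.086 m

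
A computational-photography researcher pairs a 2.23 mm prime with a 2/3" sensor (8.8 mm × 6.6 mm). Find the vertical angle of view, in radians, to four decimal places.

1.9531 rad

Angle of view α = 2·arctan(h/2f) with h = 6.6 mm and f = 2.23 mm.
h/2f = 1.47982; arctan(1.47982) ≈ 0.9765 rad, so α ≈ 1.9531 rad.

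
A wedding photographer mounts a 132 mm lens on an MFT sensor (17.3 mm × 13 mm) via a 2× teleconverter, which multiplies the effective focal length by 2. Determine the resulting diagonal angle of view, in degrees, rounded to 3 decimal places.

4.694°

Effective focal length f = 132 × 2 = 264 mm.
Sensor diagonal = √(17.3² + 13²) = √468.2900 ≈ 21.6400 mm.
α = 2·arctan(21.640 / (2 × 264)) = 2·arctan(0.04098) ≈ 4.6939°.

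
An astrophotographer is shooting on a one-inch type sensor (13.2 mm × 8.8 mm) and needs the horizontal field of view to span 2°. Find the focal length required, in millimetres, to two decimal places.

378.11 mm

From α = 2·arctan(w/2f) we get f = w / (2·tan(α/2)).
With w = 13.2 mm and α/2 = 1°, tan(α/2) ≈ 0.01746, so f ≈ 13.2 / 0.03491 ≈ 378.1137 mm.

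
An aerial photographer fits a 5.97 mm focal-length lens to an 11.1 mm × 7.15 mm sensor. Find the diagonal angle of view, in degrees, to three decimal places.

Sensor diagonal = √(11.1² + 7.15²) = √174.3325 ≈ 13.2035 mm.
Angle of view α = 2·arctan(d/2f) with d = 13.2035 mm and f = 5.97 mm.
d/2f = 1.10582; arctan(1.10582) ≈ 47.8768°, so α ≈ 95.7536°.

95.754°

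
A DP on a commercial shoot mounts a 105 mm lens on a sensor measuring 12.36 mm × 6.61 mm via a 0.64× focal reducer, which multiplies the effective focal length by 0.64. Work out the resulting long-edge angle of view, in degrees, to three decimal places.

Effective focal length f = 105 × 0.64 = 67.2 mm.
α = 2·arctan(12.36 / (2 × 67.2)) = 2·arctan(0.09196) ≈ 10.5088°.

10.509°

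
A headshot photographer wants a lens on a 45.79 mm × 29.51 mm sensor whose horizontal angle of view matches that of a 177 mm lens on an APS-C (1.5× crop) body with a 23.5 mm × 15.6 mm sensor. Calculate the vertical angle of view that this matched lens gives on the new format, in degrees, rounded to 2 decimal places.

Equal horizontal AOV ⇒ f₂ = f₁ · 45.79/23.5 = 177 × 1.94851 ≈ 344.8864 mm.
Vertical AOV on the new format = 2·arctan(29.51 / (2 × 344.8864)) = 2·arctan(0.04278) ≈ 4.8995°.

4.90°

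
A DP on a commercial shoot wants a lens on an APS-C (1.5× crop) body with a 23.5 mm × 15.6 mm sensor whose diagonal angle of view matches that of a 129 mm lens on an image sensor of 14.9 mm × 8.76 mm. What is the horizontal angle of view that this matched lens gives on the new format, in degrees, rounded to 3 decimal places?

6.389°

Sensor diagonal = √(14.9² + 8.76²) = √298.7476 ≈ 17.2843 mm.
Sensor diagonal = √(23.5² + 15.6²) = √795.6100 ≈ 28.2066 mm.
Equal diagonal AOV ⇒ f₂ = f₁ · 28.2066/17.2843 = 129 × 1.63192 ≈ 210.5172 mm.
Horizontal AOV on the new format = 2·arctan(23.5 / (2 × 210.5172)) = 2·arctan(0.05581) ≈ 6.3893°.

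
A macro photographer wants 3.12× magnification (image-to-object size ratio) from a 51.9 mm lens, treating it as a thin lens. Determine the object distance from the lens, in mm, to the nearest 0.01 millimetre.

68.53 mm

With m = dᵢ/dₒ and 1/f = 1/dₒ + 1/dᵢ, substituting dᵢ = m·dₒ gives 1/f = (1 + 1/m)/dₒ, hence dₒ = f·(1 + 1/m).
dₒ = 51.9 × (1 + 1/3.12) = 51.9 × 1.32051 ≈ 68.535 mm.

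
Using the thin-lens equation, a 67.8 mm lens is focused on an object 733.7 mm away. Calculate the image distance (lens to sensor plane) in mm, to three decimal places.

74.703 mm

1/dᵢ = 1/f − 1/dₒ = 1/67.8 − 1/733.7 = 0.0133863 mm⁻¹.
dᵢ = 1/0.0133863 ≈ 74.7032 mm.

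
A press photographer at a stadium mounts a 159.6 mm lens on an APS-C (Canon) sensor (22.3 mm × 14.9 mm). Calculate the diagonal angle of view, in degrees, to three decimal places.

9.606°

Sensor diagonal = √(22.3² + 14.9²) = √719.3000 ≈ 26.8198 mm.
Angle of view α = 2·arctan(d/2f) with d = 26.8198 mm and f = 159.6 mm.
d/2f = 0.08402; arctan(0.08402) ≈ 4.8028°, so α ≈ 9.6056°.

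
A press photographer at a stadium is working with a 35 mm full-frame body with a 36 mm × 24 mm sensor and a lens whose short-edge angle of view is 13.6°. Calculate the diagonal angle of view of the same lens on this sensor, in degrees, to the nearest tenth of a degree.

24.3°

From the short-edge AOV: f = 24 / (2·tan(6.8°)) = 24 / 0.23849 ≈ 100.6350 mm.
Sensor diagonal = √(36² + 24²) = √1872.0000 ≈ 43.2666 mm.
Diagonal AOV = 2·arctan(43.2666 / (2 × 100.6350)) = 2·arctan(0.21497) ≈ 24.2643°.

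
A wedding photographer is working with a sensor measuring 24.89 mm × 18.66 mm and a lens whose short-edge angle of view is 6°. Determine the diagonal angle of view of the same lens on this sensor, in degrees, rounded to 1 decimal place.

From the short-edge AOV: f = 18.66 / (2·tan(3°)) = 18.66 / 0.10482 ≈ 178.0270 mm.
Sensor diagonal = √(24.89² + 18.66²) = √967.7077 ≈ 31.1080 mm.
Diagonal AOV = 2·arctan(31.1080 / (2 × 178.0270)) = 2·arctan(0.08737) ≈ 9.9864°.

10.0°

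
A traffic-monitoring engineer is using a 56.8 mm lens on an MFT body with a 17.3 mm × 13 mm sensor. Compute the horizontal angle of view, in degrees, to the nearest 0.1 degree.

17.3°

Angle of view α = 2·arctan(w/2f) with w = 17.3 mm and f = 56.8 mm.
w/2f = 0.15229; arctan(0.15229) ≈ 8.6590°, so α ≈ 17.3179°.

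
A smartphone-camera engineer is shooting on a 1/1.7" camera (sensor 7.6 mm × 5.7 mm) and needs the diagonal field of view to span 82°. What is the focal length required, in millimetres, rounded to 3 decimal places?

Sensor diagonal = √(7.6² + 5.7²) = √90.2500 ≈ 9.5000 mm.
From α = 2·arctan(d/2f) we get f = d / (2·tan(α/2)).
With d = 9.5000 mm and α/2 = 41°, tan(α/2) ≈ 0.86929, so f ≈ 9.5000 / 1.73857 ≈ 5.4642 mm.

5.464 mm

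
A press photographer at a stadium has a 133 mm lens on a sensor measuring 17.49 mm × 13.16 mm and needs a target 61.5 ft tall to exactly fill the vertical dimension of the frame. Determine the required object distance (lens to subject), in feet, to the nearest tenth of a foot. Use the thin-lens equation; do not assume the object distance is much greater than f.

622.0 ft

W: 61.5 ft × 304.8 mm/ft = 18745.20 mm.
Magnification m = h/W = dᵢ/dₒ; combined with 1/f = 1/dₒ + 1/dᵢ this gives dₒ = f·(1 + W/h).
dₒ = 133 mm × (1 + 18745.2/13.16) = 133 × 1425.4072 ≈ 189579.164 mm = 189579.164/304.8 ft = 621.979 ft.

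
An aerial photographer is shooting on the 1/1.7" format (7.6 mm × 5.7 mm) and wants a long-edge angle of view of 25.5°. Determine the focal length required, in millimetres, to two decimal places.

16.79 mm

From α = 2·arctan(w/2f) we get f = w / (2·tan(α/2)).
With w = 7.6 mm and α/2 = 12.75°, tan(α/2) ≈ 0.22628, so f ≈ 7.6 / 0.45255 ≈ 16.7936 mm.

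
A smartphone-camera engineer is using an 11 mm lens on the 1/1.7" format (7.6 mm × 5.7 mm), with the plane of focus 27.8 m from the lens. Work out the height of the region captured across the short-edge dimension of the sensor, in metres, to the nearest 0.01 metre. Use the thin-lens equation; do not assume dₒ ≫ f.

14.40 m

dₒ: 27.8 m = 27800 mm.
Similar triangles through the lens centre give W/dₒ = h/dᵢ; with 1/f = 1/dₒ + 1/dᵢ this gives W = h·(dₒ − f)/f.
W = 5.7 mm × (27800 − 11) / 11 = 5.7 × 2526.2727 ≈ 14399.755 mm = 14.3998 m.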